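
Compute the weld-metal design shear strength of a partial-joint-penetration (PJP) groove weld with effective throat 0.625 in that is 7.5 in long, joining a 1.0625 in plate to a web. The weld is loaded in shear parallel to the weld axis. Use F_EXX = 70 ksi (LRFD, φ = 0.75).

Effective throat (given) t_e = 0.625 in.
A_we = 0.625 × 7.5 = 4.688 in².
F_nw = 0.6 F_EXX = 42 ksi.
φR_n = 0.75 × 42 × 4.688 = 147.7 kip.

φR_n ≈ 148 kip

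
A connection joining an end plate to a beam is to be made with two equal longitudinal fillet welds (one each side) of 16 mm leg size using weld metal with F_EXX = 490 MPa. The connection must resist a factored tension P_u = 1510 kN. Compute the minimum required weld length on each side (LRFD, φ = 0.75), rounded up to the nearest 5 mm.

Throat t_e = 0.707 × 16 = 11.31 mm.
φr_n = 0.75 × 0.6 × 490 × 11.31 × 10⁻³ = 2.494 kN/mm.
L_req = P_u / φr_n = 1510 / 2.494 = 605.4 mm total.
Per side: 605.4 / 2 = 302.7 mm.
Round up → use L = 305 mm on each side.

L = 305 mm on each side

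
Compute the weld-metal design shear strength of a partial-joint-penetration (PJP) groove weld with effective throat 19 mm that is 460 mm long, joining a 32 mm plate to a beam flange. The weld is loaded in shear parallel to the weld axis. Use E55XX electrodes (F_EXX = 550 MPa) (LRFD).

Effective throat (given) t_e = 19 mm.
A_we = 19 × 460 = 8740 mm².
F_nw = 0.6 F_EXX = 330 MPa.
φR_n = 0.75 × 330 × 8740 × 10⁻³ = 2163 kN.

φR_n ≈ 2160 kN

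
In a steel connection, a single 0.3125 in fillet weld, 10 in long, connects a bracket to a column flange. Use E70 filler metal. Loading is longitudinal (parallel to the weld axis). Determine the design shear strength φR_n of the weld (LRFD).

E70XX → F_EXX = 70 ksi.
Effective throat t_e = 0.707 × 0.3125 = 0.2209 in.
Total length L = 10 in; A_we = 0.2209 × 10 = 2.209 in².
F_nw = 0.6 F_EXX = 0.6 × 70 = 42 ksi.
φR_n = 0.75 × 42 × 2.209 = 69.6 kips.

φR_n ≈ 69.6 kips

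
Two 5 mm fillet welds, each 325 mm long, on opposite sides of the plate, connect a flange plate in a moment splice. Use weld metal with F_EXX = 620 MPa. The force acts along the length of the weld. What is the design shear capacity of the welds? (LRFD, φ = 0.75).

Effective throat t_e = 0.707 × 5 = 3.535 mm.
Total length L = 650 mm; A_we = 3.535 × 650 = 2298 mm².
F_nw = 0.6 F_EXX = 0.6 × 620 = 372 MPa.
φR_n = 0.75 × 372 × 2298 × 10⁻³ = 641.1 kN.

φR_n ≈ 641 kN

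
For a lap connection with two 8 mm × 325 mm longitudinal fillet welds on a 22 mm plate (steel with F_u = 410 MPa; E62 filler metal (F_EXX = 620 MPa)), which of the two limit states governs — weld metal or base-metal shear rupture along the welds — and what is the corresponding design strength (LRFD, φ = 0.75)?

φR_n ≈ 1030 kN (weld metal governs)

t_e = 0.707 × 8 = 5.656 mm; L = 650 mm.
Weld metal: φR_n = 0.75 × 0.6 × 620 × 5.656 × 650 × 10⁻³ = 1026 kN.
Base metal (shear rupture): φR_n = 0.75 × 0.6 × 410 × 22 × 650 × 10⁻³ = 2638 kN.
Governing: weld metal.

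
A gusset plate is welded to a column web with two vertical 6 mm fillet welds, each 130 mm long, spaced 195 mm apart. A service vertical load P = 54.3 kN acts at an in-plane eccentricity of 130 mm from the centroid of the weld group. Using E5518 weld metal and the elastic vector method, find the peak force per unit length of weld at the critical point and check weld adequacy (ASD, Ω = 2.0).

f_max ≈ 479 N/mm; adequate

E55XX → F_EXX = 550 MPa.
Total weld length L_w = 260 mm. Treat welds as unit-width lines.
Polar moment about centroid: J = 2[d³/12 + d(b/2)²] = 2[130³/12 + 130×97.5²] = 2838000 mm³.
Direct shear f_v = P/L_w = 54.3×10³ / 260 = 208.8 N/mm (vertical).
Torsion M = P·e = 54.3×10³ × 130 = 7059000 N·mm.
Critical point at (x, y) = (97.5, 65) from centroid. f_tx = M·y/J = 161.7 N/mm; f_ty = M·x/J = 242.5 N/mm.
Resultant f_max = √[f_tx² + (f_v + f_ty)²] = √[161.7² + (208.8 + 242.5)²] = 479.5 N/mm.
Capacity per unit length: r_n/Ω = (1/2.0) × 0.6 × 550 × (0.707 × 6) = 699.9 N/mm.
479.5 ≤ 699.9 → adequate.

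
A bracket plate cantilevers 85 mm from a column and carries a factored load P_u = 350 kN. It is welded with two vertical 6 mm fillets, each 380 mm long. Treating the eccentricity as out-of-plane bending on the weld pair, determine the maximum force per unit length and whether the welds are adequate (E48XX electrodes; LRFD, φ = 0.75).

f_max ≈ 771 N/mm; adequate

E48XX → F_EXX = 480 MPa.
L_w = 2 × 380 = 760 mm; section modulus (unit throat) S = 2 × L²/6 = 48130 mm².
Direct shear f_v = P/L_w = 350×10³/760 = 460.5 N/mm.
Moment M = P × e = 350×10³ × 85 = 29750000 N·mm; bending f_b = M/S = 618.1 N/mm.
f_max = √(f_v² + f_b²) = √(460.5² + 618.1²) = 770.8 N/mm.
φr_n = 0.75 × 0.6 × 480 × (0.707 × 6) = 916.3 N/mm → adequate.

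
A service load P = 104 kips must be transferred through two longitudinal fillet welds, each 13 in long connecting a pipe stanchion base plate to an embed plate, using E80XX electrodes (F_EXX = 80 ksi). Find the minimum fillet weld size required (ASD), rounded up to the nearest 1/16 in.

Total weld length L = 26 in.
Required throat t_e = P × Ω / (0.6 F_EXX × L) = 104 × 2.0 / (0.6 × 80 × 26) = 0.1667 in.
Required leg w = t_e / 0.707 = 0.2357 in → use 1/4 in.

w = 1/4 in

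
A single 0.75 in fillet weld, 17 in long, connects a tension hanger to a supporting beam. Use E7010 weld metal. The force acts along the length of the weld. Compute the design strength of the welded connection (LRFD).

E70XX → F_EXX = 70 ksi.
Effective throat t_e = 0.707 × 0.75 = 0.5302 in.
Total length L = 17 in; A_we = 0.5302 × 17 = 9.014 in².
F_nw = 0.6 F_EXX = 0.6 × 70 = 42 ksi.
φR_n = 0.75 × 42 × 9.014 = 283.9 kips.

φR_n ≈ 284 kips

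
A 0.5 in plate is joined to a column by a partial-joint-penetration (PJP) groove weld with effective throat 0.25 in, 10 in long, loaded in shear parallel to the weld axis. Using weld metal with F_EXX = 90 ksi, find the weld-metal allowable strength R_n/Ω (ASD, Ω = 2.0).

R_n/Ω ≈ 67.5 kip

Effective throat (given) t_e = 0.25 in.
A_we = 0.25 × 10 = 2.5 in².
F_nw = 0.6 F_EXX = 54 ksi.
R_n/Ω = (54 × 2.5) / 2.0 = 67.5 kip.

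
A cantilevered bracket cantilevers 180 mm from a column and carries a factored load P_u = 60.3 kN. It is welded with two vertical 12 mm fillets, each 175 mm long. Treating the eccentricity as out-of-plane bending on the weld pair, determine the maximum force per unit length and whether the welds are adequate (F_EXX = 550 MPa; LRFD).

L_w = 2 × 175 = 350 mm; section modulus (unit throat) S = 2 × L²/6 = 10210 mm².
Direct shear f_v = P/L_w = 60.3×10³/350 = 172.3 N/mm.
Moment M = P × e = 60.3×10³ × 180 = 10854000 N·mm; bending f_b = M/S = 1063 N/mm.
f_max = √(f_v² + f_b²) = √(172.3² + 1063²) = 1077 N/mm.
φr_n = 0.75 × 0.6 × 550 × (0.707 × 12) = 2100 N/mm → adequate.

f_max ≈ 1080 N/mm; adequate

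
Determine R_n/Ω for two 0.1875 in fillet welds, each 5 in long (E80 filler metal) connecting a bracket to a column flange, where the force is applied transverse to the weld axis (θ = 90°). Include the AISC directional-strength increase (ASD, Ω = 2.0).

E80XX → F_EXX = 80 ksi.
t_e = 0.707 × 0.1875 = 0.1326 in; A_we = 0.1326 × 10 = 1.326 in².
Directional factor: 1.0 + 0.5 sin^1.5(90°) = 1.5.
F_nw = 0.6 × 80 × 1.5 = 72 ksi.
R_n/Ω = (72 × 1.326) / 2.0 = 47.72 kip.

R_n/Ω ≈ 47.7 kip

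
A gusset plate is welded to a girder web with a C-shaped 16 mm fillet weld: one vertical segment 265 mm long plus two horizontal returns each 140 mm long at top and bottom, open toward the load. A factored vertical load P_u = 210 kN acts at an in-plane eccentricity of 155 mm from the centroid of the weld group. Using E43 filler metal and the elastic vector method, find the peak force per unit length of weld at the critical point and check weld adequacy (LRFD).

f_max ≈ 1010 N/mm; adequate

E43XX → F_EXX = 430 MPa.
Total weld length L_w = 545 mm. Treat welds as unit-width lines.
Centroid: x̄ = 2×140×70 / 545 = 35.96 mm from the vertical weld.
Polar moment about centroid: J = I_x + I_y = [265³/12 + 2×140×132.5²] + [265×35.96² + 2(140³/12 + 140×34.04²)] = 7591000 mm³.
Direct shear f_v = P/L_w = 210×10³ / 545 = 385.3 N/mm (vertical).
Torsion M = P·e = 210×10³ × 155 = 32550000 N·mm.
Critical point at (x, y) = (104, 132.5) from centroid. f_tx = M·y/J = 568.2 N/mm; f_ty = M·x/J = 446.1 N/mm.
Resultant f_max = √[f_tx² + (f_v + f_ty)²] = √[568.2² + (385.3 + 446.1)²] = 1007 N/mm.
Capacity per unit length: φr_n = 0.75 × 0.6 × 430 × (0.707 × 16) = 2189 N/mm.
1007 ≤ 2189 → adequate.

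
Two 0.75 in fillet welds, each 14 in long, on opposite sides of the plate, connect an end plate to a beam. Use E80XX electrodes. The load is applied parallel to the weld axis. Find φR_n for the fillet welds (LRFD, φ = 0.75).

φR_n ≈ 534 kips

E80XX → F_EXX = 80 ksi.
Effective throat t_e = 0.707 × 0.75 = 0.5302 in.
Total length L = 28 in; A_we = 0.5302 × 28 = 14.85 in².
F_nw = 0.6 F_EXX = 0.6 × 80 = 48 ksi.
φR_n = 0.75 × 48 × 14.85 = 534.5 kips.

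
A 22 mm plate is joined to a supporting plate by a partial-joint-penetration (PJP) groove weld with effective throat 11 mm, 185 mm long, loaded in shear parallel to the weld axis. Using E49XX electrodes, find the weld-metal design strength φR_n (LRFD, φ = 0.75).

E49XX → F_EXX = 490 MPa.
Effective throat (given) t_e = 11 mm.
A_we = 11 × 185 = 2035 mm².
F_nw = 0.6 F_EXX = 294 MPa.
φR_n = 0.75 × 294 × 2035 × 10⁻³ = 448.7 kN.

φR_n ≈ 449 kN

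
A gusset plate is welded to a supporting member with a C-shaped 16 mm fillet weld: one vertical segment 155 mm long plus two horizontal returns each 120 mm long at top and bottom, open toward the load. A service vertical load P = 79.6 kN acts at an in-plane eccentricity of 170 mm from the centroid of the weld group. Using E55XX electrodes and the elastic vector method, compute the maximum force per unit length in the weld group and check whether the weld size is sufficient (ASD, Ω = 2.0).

E55XX → F_EXX = 550 MPa.
Total weld length L_w = 395 mm. Treat welds as unit-width lines.
Centroid: x̄ = 2×120×60 / 395 = 36.46 mm from the vertical weld.
Polar moment about centroid: J = I_x + I_y = [155³/12 + 2×120×77.5²] + [155×36.46² + 2(120³/12 + 120×23.54²)] = 2379000 mm³.
Direct shear f_v = P/L_w = 79.6×10³ / 395 = 201.5 N/mm (vertical).
Torsion M = P·e = 79.6×10³ × 170 = 13532000 N·mm.
Critical point at (x, y) = (83.54, 77.5) from centroid. f_tx = M·y/J = 440.9 N/mm; f_ty = M·x/J = 475.2 N/mm.
Resultant f_max = √[f_tx² + (f_v + f_ty)²] = √[440.9² + (201.5 + 475.2)²] = 807.7 N/mm.
Capacity per unit length: r_n/Ω = (1/2.0) × 0.6 × 550 × (0.707 × 16) = 1866 N/mm.
807.7 ≤ 1866 → adequate.

f_max ≈ 808 N/mm; adequate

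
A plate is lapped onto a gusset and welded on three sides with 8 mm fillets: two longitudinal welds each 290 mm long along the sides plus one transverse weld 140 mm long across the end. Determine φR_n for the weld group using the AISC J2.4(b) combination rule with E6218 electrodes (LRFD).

E62XX → F_EXX = 620 MPa.
t_e = 0.707 × 8 = 5.656 mm.
R_nwl = 0.6 × 620 × 5.656 × 580 × 10⁻³ = 1220 kN (longitudinal, 2 welds).
R_nwt = 0.6 × 620 × 5.656 × 140 × 10⁻³ = 294.6 kN (transverse, base value).
(i) R_nwl + R_nwt = 1515 kN; (ii) 0.85 R_nwl + 1.5 R_nwt = 1479 kN.
R_n = max = 1515 kN [governs: (i)]; φR_n = 1136 kN.

φR_n ≈ 1140 kN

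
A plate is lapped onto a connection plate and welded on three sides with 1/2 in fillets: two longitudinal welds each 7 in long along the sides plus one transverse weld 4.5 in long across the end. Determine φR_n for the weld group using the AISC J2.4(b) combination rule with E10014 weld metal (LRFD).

E100XX → F_EXX = 100 ksi.
t_e = 0.707 × 0.5 = 0.3535 in.
R_nwl = 0.6 × 100 × 0.3535 × 14 = 296.9 kip (longitudinal, 2 welds).
R_nwt = 0.6 × 100 × 0.3535 × 4.5 = 95.44 kip (transverse, base value).
(i) R_nwl + R_nwt = 392.4 kip; (ii) 0.85 R_nwl + 1.5 R_nwt = 395.6 kip.
R_n = max = 395.6 kip [governs: (ii)]; φR_n = 296.7 kip.

φR_n ≈ 297 kip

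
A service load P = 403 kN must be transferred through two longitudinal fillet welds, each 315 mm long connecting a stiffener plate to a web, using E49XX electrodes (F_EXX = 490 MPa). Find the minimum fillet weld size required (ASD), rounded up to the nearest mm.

w = 7 mm

Total weld length L = 630 mm.
Required throat t_e = P × Ω / (0.6 F_EXX × L) = 403 × 2.0 / (0.6 × 490 × 630 × 10⁻³) = 4.352 mm.
Required leg w = t_e / 0.707 = 6.155 mm → use 7 mm.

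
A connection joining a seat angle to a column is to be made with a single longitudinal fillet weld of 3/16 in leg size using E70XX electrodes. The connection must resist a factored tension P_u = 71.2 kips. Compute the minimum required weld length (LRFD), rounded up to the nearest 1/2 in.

E70XX → F_EXX = 70 ksi.
Throat t_e = 0.707 × 0.1875 = 0.1326 in.
φr_n = 0.75 × 0.6 × 70 × 0.1326 = 4.176 kips/in.
L_req = P_u / φr_n = 71.2 / 4.176 = 17.05 in total.
Round up → use L = 17.5 in.

L = 17.5 in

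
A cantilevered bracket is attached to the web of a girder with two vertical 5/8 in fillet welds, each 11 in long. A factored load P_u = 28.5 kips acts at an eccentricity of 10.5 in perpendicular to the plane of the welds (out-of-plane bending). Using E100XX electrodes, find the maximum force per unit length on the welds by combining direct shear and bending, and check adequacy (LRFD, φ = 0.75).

f_max ≈ 7.53 kip/in; adequate

E100XX → F_EXX = 100 ksi.
L_w = 2 × 11 = 22 in; section modulus (unit throat) S = 2 × L²/6 = 40.33 in².
Direct shear f_v = P/L_w = 28.5/22 = 1.295 kip/in.
Moment M = P × e = 28.5 × 10.5 = 299.25 kip·in; bending f_b = M/S = 7.419 kip/in.
f_max = √(f_v² + f_b²) = √(1.295² + 7.419²) = 7.532 kip/in.
φr_n = 0.75 × 0.6 × 100 × (0.707 × 0.625) = 19.88 kip/in → adequate.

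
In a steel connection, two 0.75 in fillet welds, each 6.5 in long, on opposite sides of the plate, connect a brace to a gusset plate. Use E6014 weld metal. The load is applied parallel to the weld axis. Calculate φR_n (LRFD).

E60XX → F_EXX = 60 ksi.
Effective throat t_e = 0.707 × 0.75 = 0.5302 in.
Total length L = 13 in; A_we = 0.5302 × 13 = 6.893 in².
F_nw = 0.6 F_EXX = 0.6 × 60 = 36 ksi.
φR_n = 0.75 × 36 × 6.893 = 186.1 kip.

φR_n ≈ 186 kip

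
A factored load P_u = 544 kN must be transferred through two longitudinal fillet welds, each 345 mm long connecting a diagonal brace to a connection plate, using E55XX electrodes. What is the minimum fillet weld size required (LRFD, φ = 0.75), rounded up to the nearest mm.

w = 5 mm

E55XX → F_EXX = 550 MPa.
Total weld length L = 690 mm.
Required throat t_e = P_u / (φ × 0.6 F_EXX × L) = 544 / (0.75 × 0.6 × 550 × 690 × 10⁻³) = 3.185 mm.
Required leg w = t_e / 0.707 = 4.506 mm → use 5 mm.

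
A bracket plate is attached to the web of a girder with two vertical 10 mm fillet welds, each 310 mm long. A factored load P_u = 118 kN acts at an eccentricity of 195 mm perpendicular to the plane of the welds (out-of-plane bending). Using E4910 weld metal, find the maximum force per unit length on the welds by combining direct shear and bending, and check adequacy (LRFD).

E49XX → F_EXX = 490 MPa.
L_w = 2 × 310 = 620 mm; section modulus (unit throat) S = 2 × L²/6 = 32030 mm².
Direct shear f_v = P/L_w = 118×10³/620 = 190.3 N/mm.
Moment M = P × e = 118×10³ × 195 = 23010000 N·mm; bending f_b = M/S = 718.3 N/mm.
f_max = √(f_v² + f_b²) = √(190.3² + 718.3²) = 743.1 N/mm.
φr_n = 0.75 × 0.6 × 490 × (0.707 × 10) = 1559 N/mm → adequate.

f_max ≈ 743 N/mm; adequate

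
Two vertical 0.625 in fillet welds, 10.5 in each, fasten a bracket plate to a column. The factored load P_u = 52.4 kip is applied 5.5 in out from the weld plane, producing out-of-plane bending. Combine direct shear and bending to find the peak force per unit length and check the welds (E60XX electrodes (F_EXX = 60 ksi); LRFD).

L_w = 2 × 10.5 = 21 in; section modulus (unit throat) S = 2 × L²/6 = 36.75 in².
Direct shear f_v = P/L_w = 52.4/21 = 2.495 kip/in.
Moment M = P × e = 52.4 × 5.5 = 288.2 kip·in; bending f_b = M/S = 7.842 kip/in.
f_max = √(f_v² + f_b²) = √(2.495² + 7.842²) = 8.23 kip/in.
φr_n = 0.75 × 0.6 × 60 × (0.707 × 0.625) = 11.93 kip/in → adequate.

f_max ≈ 8.23 kip/in; adequate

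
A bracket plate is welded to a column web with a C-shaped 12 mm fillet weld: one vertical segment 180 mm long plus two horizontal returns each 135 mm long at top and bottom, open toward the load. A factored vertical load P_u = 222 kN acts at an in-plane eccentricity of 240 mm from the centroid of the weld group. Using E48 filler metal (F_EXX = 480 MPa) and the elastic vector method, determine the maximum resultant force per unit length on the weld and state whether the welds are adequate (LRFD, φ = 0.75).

f_max ≈ 2330 N/mm; NOT adequate

Total weld length L_w = 450 mm. Treat welds as unit-width lines.
Centroid: x̄ = 2×135×67.5 / 450 = 40.5 mm from the vertical weld.
Polar moment about centroid: J = I_x + I_y = [180³/12 + 2×135×90²] + [180×40.5² + 2(135³/12 + 135×27²)] = 3575000 mm³.
Direct shear f_v = P/L_w = 222×10³ / 450 = 493.3 N/mm (vertical).
Torsion M = P·e = 222×10³ × 240 = 53280000 N·mm.
Critical point at (x, y) = (94.5, 90) from centroid. f_tx = M·y/J = 1341 N/mm; f_ty = M·x/J = 1408 N/mm.
Resultant f_max = √[f_tx² + (f_v + f_ty)²] = √[1341² + (493.3 + 1408)²] = 2327 N/mm.
Capacity per unit length: φr_n = 0.75 × 0.6 × 480 × (0.707 × 12) = 1833 N/mm.
2327 > 1833 → NOT adequate.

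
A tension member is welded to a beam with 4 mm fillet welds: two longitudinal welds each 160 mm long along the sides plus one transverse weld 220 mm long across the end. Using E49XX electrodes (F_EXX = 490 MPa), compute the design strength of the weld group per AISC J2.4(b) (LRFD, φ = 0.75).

t_e = 0.707 × 4 = 2.828 mm.
R_nwl = 0.6 × 490 × 2.828 × 320 × 10⁻³ = 266.1 kN (longitudinal, 2 welds).
R_nwt = 0.6 × 490 × 2.828 × 220 × 10⁻³ = 182.9 kN (transverse, base value).
(i) R_nwl + R_nwt = 449 kN; (ii) 0.85 R_nwl + 1.5 R_nwt = 500.5 kN.
R_n = max = 500.5 kN [governs: (ii)]; φR_n = 375.4 kN.

φR_n ≈ 375 kN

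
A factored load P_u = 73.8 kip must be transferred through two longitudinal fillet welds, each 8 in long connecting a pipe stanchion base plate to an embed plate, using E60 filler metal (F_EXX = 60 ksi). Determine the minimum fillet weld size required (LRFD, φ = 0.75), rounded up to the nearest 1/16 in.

Total weld length L = 16 in.
Required throat t_e = P_u / (φ × 0.6 F_EXX × L) = 73.8 / (0.75 × 0.6 × 60 × 16) = 0.1708 in.
Required leg w = t_e / 0.707 = 0.2416 in → use 1/4 in.

w = 1/4 in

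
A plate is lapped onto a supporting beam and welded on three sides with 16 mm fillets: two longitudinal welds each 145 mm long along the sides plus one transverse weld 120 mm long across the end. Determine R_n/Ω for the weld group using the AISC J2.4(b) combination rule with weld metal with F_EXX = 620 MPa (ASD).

R_n/Ω ≈ 897 kN

t_e = 0.707 × 16 = 11.31 mm.
R_nwl = 0.6 × 620 × 11.31 × 290 × 10⁻³ = 1220 kN (longitudinal, 2 welds).
R_nwt = 0.6 × 620 × 11.31 × 120 × 10⁻³ = 505 kN (transverse, base value).
(i) R_nwl + R_nwt = 1725 kN; (ii) 0.85 R_nwl + 1.5 R_nwt = 1795 kN.
R_n = max = 1795 kN [governs: (ii)]; R_n/Ω = 897.4 kN.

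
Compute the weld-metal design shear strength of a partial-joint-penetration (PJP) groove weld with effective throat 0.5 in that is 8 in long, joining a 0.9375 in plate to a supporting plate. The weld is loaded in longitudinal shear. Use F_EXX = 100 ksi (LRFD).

φR_n ≈ 180 kip

Effective throat (given) t_e = 0.5 in.
A_we = 0.5 × 8 = 4 in².
F_nw = 0.6 F_EXX = 60 ksi.
φR_n = 0.75 × 60 × 4 = 180 kip.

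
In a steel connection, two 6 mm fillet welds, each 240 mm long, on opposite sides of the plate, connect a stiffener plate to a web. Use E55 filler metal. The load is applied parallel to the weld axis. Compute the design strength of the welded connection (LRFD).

E55XX → F_EXX = 550 MPa.
Effective throat t_e = 0.707 × 6 = 4.242 mm.
Total length L = 480 mm; A_we = 4.242 × 480 = 2036 mm².
F_nw = 0.6 F_EXX = 0.6 × 550 = 330 MPa.
φR_n = 0.75 × 330 × 2036 × 10⁻³ = 503.9 kN.

φR_n ≈ 504 kN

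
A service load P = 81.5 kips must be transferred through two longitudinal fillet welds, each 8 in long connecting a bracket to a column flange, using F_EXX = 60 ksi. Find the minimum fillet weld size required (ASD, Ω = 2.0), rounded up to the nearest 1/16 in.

w = 7/16 in

Total weld length L = 16 in.
Required throat t_e = P × Ω / (0.6 F_EXX × L) = 81.5 × 2.0 / (0.6 × 60 × 16) = 0.283 in.
Required leg w = t_e / 0.707 = 0.4003 in → use 7/16 in.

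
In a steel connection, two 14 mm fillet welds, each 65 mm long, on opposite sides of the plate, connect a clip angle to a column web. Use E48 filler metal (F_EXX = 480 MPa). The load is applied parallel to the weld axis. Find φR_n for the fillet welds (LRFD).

φR_n ≈ 278 kN

Effective throat t_e = 0.707 × 14 = 9.898 mm.
Total length L = 130 mm; A_we = 9.898 × 130 = 1287 mm².
F_nw = 0.6 F_EXX = 0.6 × 480 = 288 MPa.
φR_n = 0.75 × 288 × 1287 × 10⁻³ = 277.9 kN.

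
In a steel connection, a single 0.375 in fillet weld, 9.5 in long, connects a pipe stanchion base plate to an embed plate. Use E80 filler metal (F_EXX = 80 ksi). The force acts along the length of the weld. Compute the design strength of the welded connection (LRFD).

φR_n ≈ 90.7 kip

Effective throat t_e = 0.707 × 0.375 = 0.2651 in.
Total length L = 9.5 in; A_we = 0.2651 × 9.5 = 2.519 in².
F_nw = 0.6 F_EXX = 0.6 × 80 = 48 ksi.
φR_n = 0.75 × 48 × 2.519 = 90.67 kip.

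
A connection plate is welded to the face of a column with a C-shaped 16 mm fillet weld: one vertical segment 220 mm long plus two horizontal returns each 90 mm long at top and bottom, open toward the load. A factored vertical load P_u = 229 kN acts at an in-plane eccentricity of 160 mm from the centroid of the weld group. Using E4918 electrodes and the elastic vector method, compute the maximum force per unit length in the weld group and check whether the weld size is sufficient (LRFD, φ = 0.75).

f_max ≈ 1780 N/mm; adequate

E49XX → F_EXX = 490 MPa.
Total weld length L_w = 400 mm. Treat welds as unit-width lines.
Centroid: x̄ = 2×90×45 / 400 = 20.25 mm from the vertical weld.
Polar moment about centroid: J = I_x + I_y = [220³/12 + 2×90×110²] + [220×20.25² + 2(90³/12 + 90×24.75²)] = 3387000 mm³.
Direct shear f_v = P/L_w = 229×10³ / 400 = 572.5 N/mm (vertical).
Torsion M = P·e = 229×10³ × 160 = 36640000 N·mm.
Critical point at (x, y) = (69.75, 110) from centroid. f_tx = M·y/J = 1190 N/mm; f_ty = M·x/J = 754.5 N/mm.
Resultant f_max = √[f_tx² + (f_v + f_ty)²] = √[1190² + (572.5 + 754.5)²] = 1782 N/mm.
Capacity per unit length: φr_n = 0.75 × 0.6 × 490 × (0.707 × 16) = 2494 N/mm.
1782 ≤ 2494 → adequate.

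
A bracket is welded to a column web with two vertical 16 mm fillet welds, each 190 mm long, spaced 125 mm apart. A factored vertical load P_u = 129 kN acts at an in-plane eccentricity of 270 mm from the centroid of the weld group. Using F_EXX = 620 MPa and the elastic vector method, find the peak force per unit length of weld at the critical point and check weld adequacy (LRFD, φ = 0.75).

f_max ≈ 1720 N/mm; adequate

Total weld length L_w = 380 mm. Treat welds as unit-width lines.
Polar moment about centroid: J = 2[d³/12 + d(b/2)²] = 2[190³/12 + 190×62.5²] = 2628000 mm³.
Direct shear f_v = P/L_w = 129×10³ / 380 = 339.5 N/mm (vertical).
Torsion M = P·e = 129×10³ × 270 = 34830000 N·mm.
Critical point at (x, y) = (62.5, 95) from centroid. f_tx = M·y/J = 1259 N/mm; f_ty = M·x/J = 828.5 N/mm.
Resultant f_max = √[f_tx² + (f_v + f_ty)²] = √[1259² + (339.5 + 828.5)²] = 1718 N/mm.
Capacity per unit length: φr_n = 0.75 × 0.6 × 620 × (0.707 × 16) = 3156 N/mm.
1718 ≤ 3156 → adequate.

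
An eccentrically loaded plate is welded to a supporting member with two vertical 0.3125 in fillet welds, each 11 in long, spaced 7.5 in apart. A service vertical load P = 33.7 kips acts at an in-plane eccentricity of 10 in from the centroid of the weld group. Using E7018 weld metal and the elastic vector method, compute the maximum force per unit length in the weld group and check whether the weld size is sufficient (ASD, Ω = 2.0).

f_max ≈ 5.24 kip/in; NOT adequate

E70XX → F_EXX = 70 ksi.
Total weld length L_w = 22 in. Treat welds as unit-width lines.
Polar moment about centroid: J = 2[d³/12 + d(b/2)²] = 2[11³/12 + 11×3.75²] = 531.2 in³.
Direct shear f_v = P/L_w = 33.7 / 22 = 1.532 kip/in (vertical).
Torsion M = P·e = 33.7 × 10 = 337 kip·in.
Critical point at (x, y) = (3.75, 5.5) from centroid. f_tx = M·y/J = 3.489 kip/in; f_ty = M·x/J = 2.379 kip/in.
Resultant f_max = √[f_tx² + (f_v + f_ty)²] = √[3.489² + (1.532 + 2.379)²] = 5.241 kip/in.
Capacity per unit length: r_n/Ω = (1/2.0) × 0.6 × 70 × (0.707 × 0.3125) = 4.64 kip/in.
5.241 > 4.64 → NOT adequate.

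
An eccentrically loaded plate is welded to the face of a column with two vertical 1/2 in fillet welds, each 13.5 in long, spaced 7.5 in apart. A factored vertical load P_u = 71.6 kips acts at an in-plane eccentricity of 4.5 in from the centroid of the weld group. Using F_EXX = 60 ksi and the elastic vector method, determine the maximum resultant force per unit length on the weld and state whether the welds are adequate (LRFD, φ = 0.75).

Total weld length L_w = 27 in. Treat welds as unit-width lines.
Polar moment about centroid: J = 2[d³/12 + d(b/2)²] = 2[13.5³/12 + 13.5×3.75²] = 789.8 in³.
Direct shear f_v = P/L_w = 71.6 / 27 = 2.652 kip/in (vertical).
Torsion M = P·e = 71.6 × 4.5 = 322.2 kip·in.
Critical point at (x, y) = (3.75, 6.75) from centroid. f_tx = M·y/J = 2.754 kip/in; f_ty = M·x/J = 1.53 kip/in.
Resultant f_max = √[f_tx² + (f_v + f_ty)²] = √[2.754² + (2.652 + 1.53)²] = 5.007 kip/in.
Capacity per unit length: φr_n = 0.75 × 0.6 × 60 × (0.707 × 0.5) = 9.544 kip/in.
5.007 ≤ 9.544 → adequate.

f_max ≈ 5.01 kip/in; adequate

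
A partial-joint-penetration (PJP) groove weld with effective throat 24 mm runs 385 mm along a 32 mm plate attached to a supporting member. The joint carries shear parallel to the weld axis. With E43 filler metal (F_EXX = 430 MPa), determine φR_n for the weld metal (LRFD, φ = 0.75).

Effective throat (given) t_e = 24 mm.
A_we = 24 × 385 = 9240 mm².
F_nw = 0.6 F_EXX = 258 MPa.
φR_n = 0.75 × 258 × 9240 × 10⁻³ = 1788 kN.

φR_n ≈ 1790 kN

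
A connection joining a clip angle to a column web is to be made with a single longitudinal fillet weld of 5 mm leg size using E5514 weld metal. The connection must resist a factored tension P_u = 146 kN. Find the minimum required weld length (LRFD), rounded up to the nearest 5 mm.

L = 170 mm

E55XX → F_EXX = 550 MPa.
Throat t_e = 0.707 × 5 = 3.535 mm.
φr_n = 0.75 × 0.6 × 550 × 3.535 × 10⁻³ = 0.8749 kN/mm.
L_req = P_u / φr_n = 146 / 0.8749 = 166.9 mm total.
Round up → use L = 170 mm.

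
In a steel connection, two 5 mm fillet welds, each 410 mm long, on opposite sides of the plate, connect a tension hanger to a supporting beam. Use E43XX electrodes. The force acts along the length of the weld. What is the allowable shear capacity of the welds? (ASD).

R_n/Ω ≈ 374 kN

E43XX → F_EXX = 430 MPa.
Effective throat t_e = 0.707 × 5 = 3.535 mm.
Total length L = 820 mm; A_we = 3.535 × 820 = 2899 mm².
F_nw = 0.6 F_EXX = 0.6 × 430 = 258 MPa.
R_n = 258 × 2899 × 10⁻³ = 747.9 kN; R_n/Ω = 747.9/2.0 = 373.9 kN.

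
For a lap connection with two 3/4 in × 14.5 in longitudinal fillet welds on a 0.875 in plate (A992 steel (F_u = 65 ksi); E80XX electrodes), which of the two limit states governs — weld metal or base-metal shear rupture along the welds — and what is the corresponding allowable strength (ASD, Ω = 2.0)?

R_n/Ω ≈ 369 kip (weld metal governs)

E80XX → F_EXX = 80 ksi.
t_e = 0.707 × 0.75 = 0.5302 in; L = 29 in.
Weld metal: R_n/Ω = (1/2.0) × 0.6 × 80 × 0.5302 × 29 = 369.1 kip.
Base metal (shear rupture): R_n/Ω = (1/2.0) × 0.6 × 65 × 0.875 × 29 = 494.8 kip.
Governing: weld metal.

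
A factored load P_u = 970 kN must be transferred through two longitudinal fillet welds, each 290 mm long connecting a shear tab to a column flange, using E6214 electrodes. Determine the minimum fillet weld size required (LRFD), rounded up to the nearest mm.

w = 9 mm

E62XX → F_EXX = 620 MPa.
Total weld length L = 580 mm.
Required throat t_e = P_u / (φ × 0.6 F_EXX × L) = 970 / (0.75 × 0.6 × 620 × 580 × 10⁻³) = 5.994 mm.
Required leg w = t_e / 0.707 = 8.479 mm → use 9 mm.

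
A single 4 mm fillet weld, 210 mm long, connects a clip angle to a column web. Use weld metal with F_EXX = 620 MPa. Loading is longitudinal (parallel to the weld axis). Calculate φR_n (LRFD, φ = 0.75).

φR_n ≈ 166 kN

Effective throat t_e = 0.707 × 4 = 2.828 mm.
Total length L = 210 mm; A_we = 2.828 × 210 = 593.9 mm².
F_nw = 0.6 F_EXX = 0.6 × 620 = 372 MPa.
φR_n = 0.75 × 372 × 593.9 × 10⁻³ = 165.7 kN.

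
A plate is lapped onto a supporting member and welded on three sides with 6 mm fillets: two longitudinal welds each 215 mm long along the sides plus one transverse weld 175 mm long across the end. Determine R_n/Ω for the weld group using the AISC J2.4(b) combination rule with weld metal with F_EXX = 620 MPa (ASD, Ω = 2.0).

t_e = 0.707 × 6 = 4.242 mm.
R_nwl = 0.6 × 620 × 4.242 × 430 × 10⁻³ = 678.6 kN (longitudinal, 2 welds).
R_nwt = 0.6 × 620 × 4.242 × 175 × 10⁻³ = 276.2 kN (transverse, base value).
(i) R_nwl + R_nwt = 954.7 kN; (ii) 0.85 R_nwl + 1.5 R_nwt = 991 kN.
R_n = max = 991 kN [governs: (ii)]; R_n/Ω = 495.5 kN.

R_n/Ω ≈ 495 kN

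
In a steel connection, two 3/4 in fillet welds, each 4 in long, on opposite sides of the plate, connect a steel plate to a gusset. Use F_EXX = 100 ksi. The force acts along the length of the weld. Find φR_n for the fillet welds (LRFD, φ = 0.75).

φR_n ≈ 191 kips

Effective throat t_e = 0.707 × 0.75 = 0.5302 in.
Total length L = 8 in; A_we = 0.5302 × 8 = 4.242 in².
F_nw = 0.6 F_EXX = 0.6 × 100 = 60 ksi.
φR_n = 0.75 × 60 × 4.242 = 190.9 kips.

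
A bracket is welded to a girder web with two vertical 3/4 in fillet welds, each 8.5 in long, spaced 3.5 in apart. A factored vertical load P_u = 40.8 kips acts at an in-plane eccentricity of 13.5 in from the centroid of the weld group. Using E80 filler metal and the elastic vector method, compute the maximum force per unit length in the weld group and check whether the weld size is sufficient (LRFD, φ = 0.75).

E80XX → F_EXX = 80 ksi.
Total weld length L_w = 17 in. Treat welds as unit-width lines.
Polar moment about centroid: J = 2[d³/12 + d(b/2)²] = 2[8.5³/12 + 8.5×1.75²] = 154.4 in³.
Direct shear f_v = P/L_w = 40.8 / 17 = 2.4 kip/in (vertical).
Torsion M = P·e = 40.8 × 13.5 = 550.8 kip·in.
Critical point at (x, y) = (1.75, 4.25) from centroid. f_tx = M·y/J = 15.16 kip/in; f_ty = M·x/J = 6.242 kip/in.
Resultant f_max = √[f_tx² + (f_v + f_ty)²] = √[15.16² + (2.4 + 6.242)²] = 17.45 kip/in.
Capacity per unit length: φr_n = 0.75 × 0.6 × 80 × (0.707 × 0.75) = 19.09 kip/in.
17.45 ≤ 19.09 → adequate.

f_max ≈ 17.4 kip/in; adequate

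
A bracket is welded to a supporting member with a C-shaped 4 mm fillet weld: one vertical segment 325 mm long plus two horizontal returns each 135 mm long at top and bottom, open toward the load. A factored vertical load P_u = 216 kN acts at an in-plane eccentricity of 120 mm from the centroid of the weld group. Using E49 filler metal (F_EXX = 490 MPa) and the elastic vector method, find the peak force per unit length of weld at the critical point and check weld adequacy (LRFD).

Total weld length L_w = 595 mm. Treat welds as unit-width lines.
Centroid: x̄ = 2×135×67.5 / 595 = 30.63 mm from the vertical weld.
Polar moment about centroid: J = I_x + I_y = [325³/12 + 2×135×162.5²] + [325×30.63² + 2(135³/12 + 135×36.87²)] = 11070000 mm³.
Direct shear f_v = P/L_w = 216×10³ / 595 = 363 N/mm (vertical).
Torsion M = P·e = 216×10³ × 120 = 25920000 N·mm.
Critical point at (x, y) = (104.4, 162.5) from centroid. f_tx = M·y/J = 380.4 N/mm; f_ty = M·x/J = 244.3 N/mm.
Resultant f_max = √[f_tx² + (f_v + f_ty)²] = √[380.4² + (363 + 244.3)²] = 716.6 N/mm.
Capacity per unit length: φr_n = 0.75 × 0.6 × 490 × (0.707 × 4) = 623.6 N/mm.
716.6 > 623.6 → NOT adequate.

f_max ≈ 717 N/mm; NOT adequate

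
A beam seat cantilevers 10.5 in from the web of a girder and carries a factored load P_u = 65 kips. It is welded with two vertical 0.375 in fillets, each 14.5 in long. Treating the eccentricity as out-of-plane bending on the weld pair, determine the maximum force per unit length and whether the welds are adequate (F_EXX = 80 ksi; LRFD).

L_w = 2 × 14.5 = 29 in; section modulus (unit throat) S = 2 × L²/6 = 70.08 in².
Direct shear f_v = P/L_w = 65/29 = 2.241 kip/in.
Moment M = P × e = 65 × 10.5 = 682.5 kip·in; bending f_b = M/S = 9.738 kip/in.
f_max = √(f_v² + f_b²) = √(2.241² + 9.738²) = 9.993 kip/in.
φr_n = 0.75 × 0.6 × 80 × (0.707 × 0.375) = 9.544 kip/in → NOT adequate.

f_max ≈ 9.99 kip/in; NOT adequate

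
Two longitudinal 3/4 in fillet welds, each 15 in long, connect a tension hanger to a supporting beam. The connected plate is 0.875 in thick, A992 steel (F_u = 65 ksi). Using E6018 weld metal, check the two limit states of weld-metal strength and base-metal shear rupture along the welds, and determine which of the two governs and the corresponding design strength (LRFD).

E60XX → F_EXX = 60 ksi.
t_e = 0.707 × 0.75 = 0.5302 in; L = 30 in.
Weld metal: φR_n = 0.75 × 0.6 × 60 × 0.5302 × 30 = 429.5 kip.
Base metal (shear rupture): φR_n = 0.75 × 0.6 × 65 × 0.875 × 30 = 767.8 kip.
Governing: weld metal.

φR_n ≈ 430 kip (weld metal governs)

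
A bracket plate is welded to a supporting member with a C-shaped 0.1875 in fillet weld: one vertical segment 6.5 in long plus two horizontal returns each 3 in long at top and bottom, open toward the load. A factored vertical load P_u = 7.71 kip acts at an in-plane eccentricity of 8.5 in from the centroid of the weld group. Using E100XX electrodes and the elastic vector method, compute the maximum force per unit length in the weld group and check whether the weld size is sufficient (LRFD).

E100XX → F_EXX = 100 ksi.
Total weld length L_w = 12.5 in. Treat welds as unit-width lines.
Centroid: x̄ = 2×3×1.5 / 12.5 = 0.72 in from the vertical weld.
Polar moment about centroid: J = I_x + I_y = [6.5³/12 + 2×3×3.25²] + [6.5×0.72² + 2(3³/12 + 3×0.78²)] = 97.78 in³.
Direct shear f_v = P/L_w = 7.71 / 12.5 = 0.6168 kip/in (vertical).
Torsion M = P·e = 7.71 × 8.5 = 65.535 kip·in.
Critical point at (x, y) = (2.28, 3.25) from centroid. f_tx = M·y/J = 2.178 kip/in; f_ty = M·x/J = 1.528 kip/in.
Resultant f_max = √[f_tx² + (f_v + f_ty)²] = √[2.178² + (0.6168 + 1.528)²] = 3.057 kip/in.
Capacity per unit length: φr_n = 0.75 × 0.6 × 100 × (0.707 × 0.1875) = 5.965 kip/in.
3.057 ≤ 5.965 → adequate.

f_max ≈ 3.06 kip/in; adequate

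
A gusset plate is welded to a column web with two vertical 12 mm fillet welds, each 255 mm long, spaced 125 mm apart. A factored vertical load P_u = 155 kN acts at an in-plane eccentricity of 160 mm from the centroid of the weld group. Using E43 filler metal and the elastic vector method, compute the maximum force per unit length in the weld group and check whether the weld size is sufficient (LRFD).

E43XX → F_EXX = 430 MPa.
Total weld length L_w = 510 mm. Treat welds as unit-width lines.
Polar moment about centroid: J = 2[d³/12 + d(b/2)²] = 2[255³/12 + 255×62.5²] = 4756000 mm³.
Direct shear f_v = P/L_w = 155×10³ / 510 = 303.9 N/mm (vertical).
Torsion M = P·e = 155×10³ × 160 = 24800000 N·mm.
Critical point at (x, y) = (62.5, 127.5) from centroid. f_tx = M·y/J = 664.9 N/mm; f_ty = M·x/J = 325.9 N/mm.
Resultant f_max = √[f_tx² + (f_v + f_ty)²] = √[664.9² + (303.9 + 325.9)²] = 915.8 N/mm.
Capacity per unit length: φr_n = 0.75 × 0.6 × 430 × (0.707 × 12) = 1642 N/mm.
915.8 ≤ 1642 → adequate.

f_max ≈ 916 N/mm; adequate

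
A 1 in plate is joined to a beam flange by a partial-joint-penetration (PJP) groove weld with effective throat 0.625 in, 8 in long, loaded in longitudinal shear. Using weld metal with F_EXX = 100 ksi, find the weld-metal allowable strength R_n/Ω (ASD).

R_n/Ω ≈ 150 kips

Effective throat (given) t_e = 0.625 in.
A_we = 0.625 × 8 = 5 in².
F_nw = 0.6 F_EXX = 60 ksi.
R_n/Ω = (60 × 5) / 2.0 = 150 kips.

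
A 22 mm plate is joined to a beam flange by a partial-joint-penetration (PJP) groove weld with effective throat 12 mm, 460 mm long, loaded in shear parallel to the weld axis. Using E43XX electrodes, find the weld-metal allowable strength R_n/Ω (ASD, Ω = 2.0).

E43XX → F_EXX = 430 MPa.
Effective throat (given) t_e = 12 mm.
A_we = 12 × 460 = 5520 mm².
F_nw = 0.6 F_EXX = 258 MPa.
R_n/Ω = (258 × 5520) / 2.0 × 10⁻³ = 712.1 kN.

R_n/Ω ≈ 712 kN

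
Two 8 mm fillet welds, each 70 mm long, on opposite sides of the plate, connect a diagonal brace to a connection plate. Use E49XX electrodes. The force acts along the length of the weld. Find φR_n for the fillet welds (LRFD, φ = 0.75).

E49XX → F_EXX = 490 MPa.
Effective throat t_e = 0.707 × 8 = 5.656 mm.
Total length L = 140 mm; A_we = 5.656 × 140 = 791.8 mm².
F_nw = 0.6 F_EXX = 0.6 × 490 = 294 MPa.
φR_n = 0.75 × 294 × 791.8 × 10⁻³ = 174.6 kN.

φR_n ≈ 175 kN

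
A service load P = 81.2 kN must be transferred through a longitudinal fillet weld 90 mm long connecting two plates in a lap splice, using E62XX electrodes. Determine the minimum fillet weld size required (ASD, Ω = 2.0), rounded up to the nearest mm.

w = 7 mm

E62XX → F_EXX = 620 MPa.
Total weld length L = 90 mm.
Required throat t_e = P × Ω / (0.6 F_EXX × L) = 81.2 × 2.0 / (0.6 × 620 × 90 × 10⁻³) = 4.851 mm.
Required leg w = t_e / 0.707 = 6.861 mm → use 7 mm.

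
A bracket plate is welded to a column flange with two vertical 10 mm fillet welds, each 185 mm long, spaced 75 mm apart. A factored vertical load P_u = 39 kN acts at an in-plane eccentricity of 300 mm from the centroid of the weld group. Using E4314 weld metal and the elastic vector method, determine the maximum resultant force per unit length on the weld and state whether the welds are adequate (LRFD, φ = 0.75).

E43XX → F_EXX = 430 MPa.
Total weld length L_w = 370 mm. Treat welds as unit-width lines.
Polar moment about centroid: J = 2[d³/12 + d(b/2)²] = 2[185³/12 + 185×37.5²] = 1576000 mm³.
Direct shear f_v = P/L_w = 39×10³ / 370 = 105.4 N/mm (vertical).
Torsion M = P·e = 39×10³ × 300 = 11700000 N·mm.
Critical point at (x, y) = (37.5, 92.5) from centroid. f_tx = M·y/J = 686.9 N/mm; f_ty = M·x/J = 278.5 N/mm.
Resultant f_max = √[f_tx² + (f_v + f_ty)²] = √[686.9² + (105.4 + 278.5)²] = 786.9 N/mm.
Capacity per unit length: φr_n = 0.75 × 0.6 × 430 × (0.707 × 10) = 1368 N/mm.
786.9 ≤ 1368 → adequate.

f_max ≈ 787 N/mm; adequate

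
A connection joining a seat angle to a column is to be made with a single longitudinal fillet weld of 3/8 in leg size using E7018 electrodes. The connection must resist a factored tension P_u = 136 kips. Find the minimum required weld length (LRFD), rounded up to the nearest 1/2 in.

L = 16.5 in

E70XX → F_EXX = 70 ksi.
Throat t_e = 0.707 × 0.375 = 0.2651 in.
φr_n = 0.75 × 0.6 × 70 × 0.2651 = 8.351 kips/in.
L_req = P_u / φr_n = 136 / 8.351 = 16.28 in total.
Round up → use L = 16.5 in.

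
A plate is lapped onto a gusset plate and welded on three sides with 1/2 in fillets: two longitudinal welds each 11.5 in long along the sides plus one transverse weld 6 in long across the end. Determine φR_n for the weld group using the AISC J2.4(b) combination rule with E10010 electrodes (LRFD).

E100XX → F_EXX = 100 ksi.
t_e = 0.707 × 0.5 = 0.3535 in.
R_nwl = 0.6 × 100 × 0.3535 × 23 = 487.8 kip (longitudinal, 2 welds).
R_nwt = 0.6 × 100 × 0.3535 × 6 = 127.3 kip (transverse, base value).
(i) R_nwl + R_nwt = 615.1 kip; (ii) 0.85 R_nwl + 1.5 R_nwt = 605.5 kip.
R_n = max = 615.1 kip [governs: (i)]; φR_n = 461.3 kip.

φR_n ≈ 461 kip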